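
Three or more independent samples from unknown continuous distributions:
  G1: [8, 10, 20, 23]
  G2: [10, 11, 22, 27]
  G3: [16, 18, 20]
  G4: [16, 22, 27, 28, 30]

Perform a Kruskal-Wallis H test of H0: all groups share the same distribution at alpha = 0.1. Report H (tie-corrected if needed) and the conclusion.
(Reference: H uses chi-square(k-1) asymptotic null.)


Step 1: Combine all N = 16 observations and assign midranks.
sorted (value, group, rank): (8,G1,1), (10,G1,2.5), (10,G2,2.5), (11,G2,4), (16,G3,5.5), (16,G4,5.5), (18,G3,7), (20,G1,8.5), (20,G3,8.5), (22,G2,10.5), (22,G4,10.5), (23,G1,12), (27,G2,13.5), (27,G4,13.5), (28,G4,15), (30,G4,16)
Step 2: Sum ranks within each group.
R_1 = 24 (n_1 = 4)
R_2 = 30.5 (n_2 = 4)
R_3 = 21 (n_3 = 3)
R_4 = 60.5 (n_4 = 5)
Step 3: H = 12/(N(N+1)) * sum(R_i^2/n_i) - 3(N+1)
     = 12/(16*17) * (24^2/4 + 30.5^2/4 + 21^2/3 + 60.5^2/5) - 3*17
     = 0.044118 * 1255.61 - 51
     = 4.394669.
Step 4: Ties present; correction factor C = 1 - 30/(16^3 - 16) = 0.992647. Corrected H = 4.394669 / 0.992647 = 4.427222.
Step 5: Under H0, H ~ chi^2(3); p-value = 0.218874.
Step 6: alpha = 0.1. fail to reject H0.

H = 4.4272, df = 3, p = 0.218874, fail to reject H0.


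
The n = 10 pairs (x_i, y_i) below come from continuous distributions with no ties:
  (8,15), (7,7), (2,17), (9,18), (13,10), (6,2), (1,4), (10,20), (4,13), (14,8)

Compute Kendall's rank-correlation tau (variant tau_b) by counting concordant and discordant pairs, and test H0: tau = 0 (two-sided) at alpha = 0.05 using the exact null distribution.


Step 1: Enumerate the 45 unordered pairs (i,j) with i<j and classify each by sign(x_j-x_i) * sign(y_j-y_i).
  (1,2):dx=-1,dy=-8->C; (1,3):dx=-6,dy=+2->D; (1,4):dx=+1,dy=+3->C; (1,5):dx=+5,dy=-5->D
  (1,6):dx=-2,dy=-13->C; (1,7):dx=-7,dy=-11->C; (1,8):dx=+2,dy=+5->C; (1,9):dx=-4,dy=-2->C
  (1,10):dx=+6,dy=-7->D; (2,3):dx=-5,dy=+10->D; (2,4):dx=+2,dy=+11->C; (2,5):dx=+6,dy=+3->C
  (2,6):dx=-1,dy=-5->C; (2,7):dx=-6,dy=-3->C; (2,8):dx=+3,dy=+13->C; (2,9):dx=-3,dy=+6->D
  (2,10):dx=+7,dy=+1->C; (3,4):dx=+7,dy=+1->C; (3,5):dx=+11,dy=-7->D; (3,6):dx=+4,dy=-15->D
  (3,7):dx=-1,dy=-13->C; (3,8):dx=+8,dy=+3->C; (3,9):dx=+2,dy=-4->D; (3,10):dx=+12,dy=-9->D
  (4,5):dx=+4,dy=-8->D; (4,6):dx=-3,dy=-16->C; (4,7):dx=-8,dy=-14->C; (4,8):dx=+1,dy=+2->C
  (4,9):dx=-5,dy=-5->C; (4,10):dx=+5,dy=-10->D; (5,6):dx=-7,dy=-8->C; (5,7):dx=-12,dy=-6->C
  (5,8):dx=-3,dy=+10->D; (5,9):dx=-9,dy=+3->D; (5,10):dx=+1,dy=-2->D; (6,7):dx=-5,dy=+2->D
  (6,8):dx=+4,dy=+18->C; (6,9):dx=-2,dy=+11->D; (6,10):dx=+8,dy=+6->C; (7,8):dx=+9,dy=+16->C
  (7,9):dx=+3,dy=+9->C; (7,10):dx=+13,dy=+4->C; (8,9):dx=-6,dy=-7->C; (8,10):dx=+4,dy=-12->D
  (9,10):dx=+10,dy=-5->D
Step 2: C = 27, D = 18, total pairs = 45.
Step 3: tau = (C - D)/(n(n-1)/2) = (27 - 18)/45 = 0.200000.
Step 4: Exact two-sided p-value (enumerate n! = 3628800 permutations of y under H0): p = 0.484313.
Step 5: alpha = 0.05. fail to reject H0.

tau_b = 0.2000 (C=27, D=18), p = 0.484313, fail to reject H0.


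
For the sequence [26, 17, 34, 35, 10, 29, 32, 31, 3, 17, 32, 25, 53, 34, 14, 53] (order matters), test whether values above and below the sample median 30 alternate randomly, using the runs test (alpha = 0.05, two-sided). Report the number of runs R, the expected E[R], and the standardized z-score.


Step 1: Compute median = 30; label A = above, B = below.
Labels in order: BBAABBAABBABAABA  (n_A = 8, n_B = 8)
Step 2: Count runs R = 10.
Step 3: Under H0 (random ordering), E[R] = 2*n_A*n_B/(n_A+n_B) + 1 = 2*8*8/16 + 1 = 9.0000.
        Var[R] = 2*n_A*n_B*(2*n_A*n_B - n_A - n_B) / ((n_A+n_B)^2 * (n_A+n_B-1)) = 14336/3840 = 3.7333.
        SD[R] = 1.9322.
Step 4: Continuity-corrected z = (R - 0.5 - E[R]) / SD[R] = (10 - 0.5 - 9.0000) / 1.9322 = 0.2588.
Step 5: Two-sided p-value via normal approximation = 2*(1 - Phi(|z|)) = 0.795809.
Step 6: alpha = 0.05. fail to reject H0.

R = 10, z = 0.2588, p = 0.795809, fail to reject H0.


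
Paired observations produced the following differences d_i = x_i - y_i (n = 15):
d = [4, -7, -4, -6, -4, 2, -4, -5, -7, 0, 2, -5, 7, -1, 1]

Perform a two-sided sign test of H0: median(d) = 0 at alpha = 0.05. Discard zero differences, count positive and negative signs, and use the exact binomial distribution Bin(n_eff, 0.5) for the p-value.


Step 1: Discard zero differences. Original n = 15; n_eff = number of nonzero differences = 14.
Nonzero differences (with sign): +4, -7, -4, -6, -4, +2, -4, -5, -7, +2, -5, +7, -1, +1
Step 2: Count signs: positive = 5, negative = 9.
Step 3: Under H0: P(positive) = 0.5, so the number of positives S ~ Bin(14, 0.5).
Step 4: Two-sided exact p-value = sum of Bin(14,0.5) probabilities at or below the observed probability = 0.423950.
Step 5: alpha = 0.05. fail to reject H0.

n_eff = 14, pos = 5, neg = 9, p = 0.423950, fail to reject H0.


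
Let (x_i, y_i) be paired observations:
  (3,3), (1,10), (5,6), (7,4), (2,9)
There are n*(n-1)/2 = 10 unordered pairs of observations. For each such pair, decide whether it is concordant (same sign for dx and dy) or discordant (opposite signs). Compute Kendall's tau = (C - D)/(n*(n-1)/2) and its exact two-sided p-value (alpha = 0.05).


Step 1: Enumerate the 10 unordered pairs (i,j) with i<j and classify each by sign(x_j-x_i) * sign(y_j-y_i).
  (1,2):dx=-2,dy=+7->D; (1,3):dx=+2,dy=+3->C; (1,4):dx=+4,dy=+1->C; (1,5):dx=-1,dy=+6->D
  (2,3):dx=+4,dy=-4->D; (2,4):dx=+6,dy=-6->D; (2,5):dx=+1,dy=-1->D; (3,4):dx=+2,dy=-2->D
  (3,5):dx=-3,dy=+3->D; (4,5):dx=-5,dy=+5->D
Step 2: C = 2, D = 8, total pairs = 10.
Step 3: tau = (C - D)/(n(n-1)/2) = (2 - 8)/10 = -0.600000.
Step 4: Exact two-sided p-value (enumerate n! = 120 permutations of y under H0): p = 0.233333.
Step 5: alpha = 0.05. fail to reject H0.

tau_b = -0.6000 (C=2, D=8), p = 0.233333, fail to reject H0.


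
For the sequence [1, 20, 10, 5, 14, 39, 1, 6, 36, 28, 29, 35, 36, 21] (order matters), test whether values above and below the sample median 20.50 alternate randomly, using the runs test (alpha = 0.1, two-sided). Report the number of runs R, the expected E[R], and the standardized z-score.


Step 1: Compute median = 20.50; label A = above, B = below.
Labels in order: BBBBBABBAAAAAA  (n_A = 7, n_B = 7)
Step 2: Count runs R = 4.
Step 3: Under H0 (random ordering), E[R] = 2*n_A*n_B/(n_A+n_B) + 1 = 2*7*7/14 + 1 = 8.0000.
        Var[R] = 2*n_A*n_B*(2*n_A*n_B - n_A - n_B) / ((n_A+n_B)^2 * (n_A+n_B-1)) = 8232/2548 = 3.2308.
        SD[R] = 1.7974.
Step 4: Continuity-corrected z = (R + 0.5 - E[R]) / SD[R] = (4 + 0.5 - 8.0000) / 1.7974 = -1.9472.
Step 5: Two-sided p-value via normal approximation = 2*(1 - Phi(|z|)) = 0.051508.
Step 6: alpha = 0.1. reject H0.

R = 4, z = -1.9472, p = 0.051508, reject H0.


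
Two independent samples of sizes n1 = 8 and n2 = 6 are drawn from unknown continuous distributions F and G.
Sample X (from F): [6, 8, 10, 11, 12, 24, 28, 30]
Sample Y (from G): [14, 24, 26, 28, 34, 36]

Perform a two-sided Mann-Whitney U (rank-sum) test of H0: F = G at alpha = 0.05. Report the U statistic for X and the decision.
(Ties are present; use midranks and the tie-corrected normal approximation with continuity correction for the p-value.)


Step 1: Combine and sort all 14 observations; assign midranks.
sorted (value, group): (6,X), (8,X), (10,X), (11,X), (12,X), (14,Y), (24,X), (24,Y), (26,Y), (28,X), (28,Y), (30,X), (34,Y), (36,Y)
ranks: 6->1, 8->2, 10->3, 11->4, 12->5, 14->6, 24->7.5, 24->7.5, 26->9, 28->10.5, 28->10.5, 30->12, 34->13, 36->14
Step 2: Rank sum for X: R1 = 1 + 2 + 3 + 4 + 5 + 7.5 + 10.5 + 12 = 45.
Step 3: U_X = R1 - n1(n1+1)/2 = 45 - 8*9/2 = 45 - 36 = 9.
       U_Y = n1*n2 - U_X = 48 - 9 = 39.
Step 4: Ties are present, so use the tie-corrected normal approximation (with continuity correction) for the p-value.
Step 5: p-value = 0.060646; compare to alpha = 0.05. fail to reject H0.

U_X = 9, p = 0.060646, fail to reject H0 at alpha = 0.05.


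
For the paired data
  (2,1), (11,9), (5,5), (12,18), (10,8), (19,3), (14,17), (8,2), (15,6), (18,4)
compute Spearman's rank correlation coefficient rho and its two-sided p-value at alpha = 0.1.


Step 1: Rank x and y separately (midranks; no ties here).
rank(x): 2->1, 11->5, 5->2, 12->6, 10->4, 19->10, 14->7, 8->3, 15->8, 18->9
rank(y): 1->1, 9->8, 5->5, 18->10, 8->7, 3->3, 17->9, 2->2, 6->6, 4->4
Step 2: d_i = R_x(i) - R_y(i); compute d_i^2.
  (1-1)^2=0, (5-8)^2=9, (2-5)^2=9, (6-10)^2=16, (4-7)^2=9, (10-3)^2=49, (7-9)^2=4, (3-2)^2=1, (8-6)^2=4, (9-4)^2=25
sum(d^2) = 126.
Step 3: rho = 1 - 6*126 / (10*(10^2 - 1)) = 1 - 756/990 = 0.236364.
Step 4: Under H0, t = rho * sqrt((n-2)/(1-rho^2)) = 0.6880 ~ t(8).
Step 5: Two-sided p-value from the t-distribution with 8 df = 0.510885.
Step 6: alpha = 0.1. fail to reject H0.

rho = 0.2364, p = 0.510885, fail to reject H0 at alpha = 0.1.


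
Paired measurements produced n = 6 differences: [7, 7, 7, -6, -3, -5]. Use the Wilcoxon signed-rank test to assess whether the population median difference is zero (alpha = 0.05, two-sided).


Step 1: Drop any zero differences (none here) and take |d_i|.
|d| = [7, 7, 7, 6, 3, 5]
Step 2: Midrank |d_i| (ties get averaged ranks).
ranks: |7|->5, |7|->5, |7|->5, |6|->3, |3|->1, |5|->2
Step 3: Attach original signs; sum ranks with positive sign and with negative sign.
W+ = 5 + 5 + 5 = 15
W- = 3 + 1 + 2 = 6
(Check: W+ + W- = 21 should equal n(n+1)/2 = 21.)
Step 4: Test statistic W = min(W+, W-) = 6.
Step 5: Ties in |d|, so use the tie-corrected normal approximation.
        E[W] = n(n+1)/4 = 6*7/4 = 10.5.
        Tie groups: |d|=7 (t=3); sum(t^3 - t) = 24.
        Var[W] = n(n+1)(2n+1)/24 - sum(t^3-t)/48 = 546/24 - 24/48 = 22.25.
        z = (W - E[W]) / sqrt(Var[W]) = (6 - 10.5) / 4.7170 = -0.9540.
        Two-sided p = 2*Phi(z) = 0.340085.
Step 6: alpha = 0.05. fail to reject H0.

W+ = 15, W- = 6, W = min = 6, p = 0.340085, fail to reject H0.


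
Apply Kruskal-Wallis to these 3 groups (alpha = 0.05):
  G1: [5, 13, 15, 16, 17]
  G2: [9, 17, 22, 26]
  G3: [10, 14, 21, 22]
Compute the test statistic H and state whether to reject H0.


Step 1: Combine all N = 13 observations and assign midranks.
sorted (value, group, rank): (5,G1,1), (9,G2,2), (10,G3,3), (13,G1,4), (14,G3,5), (15,G1,6), (16,G1,7), (17,G1,8.5), (17,G2,8.5), (21,G3,10), (22,G2,11.5), (22,G3,11.5), (26,G2,13)
Step 2: Sum ranks within each group.
R_1 = 26.5 (n_1 = 5)
R_2 = 35 (n_2 = 4)
R_3 = 29.5 (n_3 = 4)
Step 3: H = 12/(N(N+1)) * sum(R_i^2/n_i) - 3(N+1)
     = 12/(13*14) * (26.5^2/5 + 35^2/4 + 29.5^2/4) - 3*14
     = 0.065934 * 664.263 - 42
     = 1.797527.
Step 4: Ties present; correction factor C = 1 - 12/(13^3 - 13) = 0.994505. Corrected H = 1.797527 / 0.994505 = 1.807459.
Step 5: Under H0, H ~ chi^2(2); p-value = 0.405056.
Step 6: alpha = 0.05. fail to reject H0.

H = 1.8075, df = 2, p = 0.405056, fail to reject H0.


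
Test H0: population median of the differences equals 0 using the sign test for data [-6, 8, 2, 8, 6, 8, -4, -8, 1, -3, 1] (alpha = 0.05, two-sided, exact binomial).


Step 1: Discard zero differences. Original n = 11; n_eff = number of nonzero differences = 11.
Nonzero differences (with sign): -6, +8, +2, +8, +6, +8, -4, -8, +1, -3, +1
Step 2: Count signs: positive = 7, negative = 4.
Step 3: Under H0: P(positive) = 0.5, so the number of positives S ~ Bin(11, 0.5).
Step 4: Two-sided exact p-value = sum of Bin(11,0.5) probabilities at or below the observed probability = 0.548828.
Step 5: alpha = 0.05. fail to reject H0.

n_eff = 11, pos = 7, neg = 4, p = 0.548828, fail to reject H0.


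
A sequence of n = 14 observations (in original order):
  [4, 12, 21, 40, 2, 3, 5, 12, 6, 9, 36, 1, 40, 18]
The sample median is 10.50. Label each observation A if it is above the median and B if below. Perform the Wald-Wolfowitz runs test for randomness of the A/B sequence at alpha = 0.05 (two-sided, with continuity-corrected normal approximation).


Step 1: Compute median = 10.50; label A = above, B = below.
Labels in order: BAAABBBABBABAA  (n_A = 7, n_B = 7)
Step 2: Count runs R = 8.
Step 3: Under H0 (random ordering), E[R] = 2*n_A*n_B/(n_A+n_B) + 1 = 2*7*7/14 + 1 = 8.0000.
        Var[R] = 2*n_A*n_B*(2*n_A*n_B - n_A - n_B) / ((n_A+n_B)^2 * (n_A+n_B-1)) = 8232/2548 = 3.2308.
        SD[R] = 1.7974.
Step 4: R = E[R], so z = 0 with no continuity correction.
Step 5: Two-sided p-value via normal approximation = 2*(1 - Phi(|z|)) = 1.000000.
Step 6: alpha = 0.05. fail to reject H0.

R = 8, z = 0.0000, p = 1.000000, fail to reject H0.


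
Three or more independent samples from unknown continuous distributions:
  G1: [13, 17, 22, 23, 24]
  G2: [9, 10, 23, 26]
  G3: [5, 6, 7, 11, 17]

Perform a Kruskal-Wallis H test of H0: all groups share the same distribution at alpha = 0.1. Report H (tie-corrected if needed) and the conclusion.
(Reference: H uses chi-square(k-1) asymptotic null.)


Step 1: Combine all N = 14 observations and assign midranks.
sorted (value, group, rank): (5,G3,1), (6,G3,2), (7,G3,3), (9,G2,4), (10,G2,5), (11,G3,6), (13,G1,7), (17,G1,8.5), (17,G3,8.5), (22,G1,10), (23,G1,11.5), (23,G2,11.5), (24,G1,13), (26,G2,14)
Step 2: Sum ranks within each group.
R_1 = 50 (n_1 = 5)
R_2 = 34.5 (n_2 = 4)
R_3 = 20.5 (n_3 = 5)
Step 3: H = 12/(N(N+1)) * sum(R_i^2/n_i) - 3(N+1)
     = 12/(14*15) * (50^2/5 + 34.5^2/4 + 20.5^2/5) - 3*15
     = 0.057143 * 881.612 - 45
     = 5.377857.
Step 4: Ties present; correction factor C = 1 - 12/(14^3 - 14) = 0.995604. Corrected H = 5.377857 / 0.995604 = 5.401600.
Step 5: Under H0, H ~ chi^2(2); p-value = 0.067152.
Step 6: alpha = 0.1. reject H0.

H = 5.4016, df = 2, p = 0.067152, reject H0.


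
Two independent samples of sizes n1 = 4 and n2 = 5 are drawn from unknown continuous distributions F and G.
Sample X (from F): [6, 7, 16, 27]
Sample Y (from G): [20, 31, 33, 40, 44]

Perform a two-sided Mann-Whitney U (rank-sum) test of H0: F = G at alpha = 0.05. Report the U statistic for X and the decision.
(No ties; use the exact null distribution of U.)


Step 1: Combine and sort all 9 observations; assign midranks.
sorted (value, group): (6,X), (7,X), (16,X), (20,Y), (27,X), (31,Y), (33,Y), (40,Y), (44,Y)
ranks: 6->1, 7->2, 16->3, 20->4, 27->5, 31->6, 33->7, 40->8, 44->9
Step 2: Rank sum for X: R1 = 1 + 2 + 3 + 5 = 11.
Step 3: U_X = R1 - n1(n1+1)/2 = 11 - 4*5/2 = 11 - 10 = 1.
       U_Y = n1*n2 - U_X = 20 - 1 = 19.
Step 4: No ties, so the exact null distribution of U (based on enumerating the C(9,4) = 126 equally likely rank assignments) gives the two-sided p-value.
Step 5: p-value = 0.031746; compare to alpha = 0.05. reject H0.

U_X = 1, p = 0.031746, reject H0 at alpha = 0.05.


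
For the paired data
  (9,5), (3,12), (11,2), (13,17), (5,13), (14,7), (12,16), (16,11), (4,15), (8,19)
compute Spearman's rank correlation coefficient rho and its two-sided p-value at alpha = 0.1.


Step 1: Rank x and y separately (midranks; no ties here).
rank(x): 9->5, 3->1, 11->6, 13->8, 5->3, 14->9, 12->7, 16->10, 4->2, 8->4
rank(y): 5->2, 12->5, 2->1, 17->9, 13->6, 7->3, 16->8, 11->4, 15->7, 19->10
Step 2: d_i = R_x(i) - R_y(i); compute d_i^2.
  (5-2)^2=9, (1-5)^2=16, (6-1)^2=25, (8-9)^2=1, (3-6)^2=9, (9-3)^2=36, (7-8)^2=1, (10-4)^2=36, (2-7)^2=25, (4-10)^2=36
sum(d^2) = 194.
Step 3: rho = 1 - 6*194 / (10*(10^2 - 1)) = 1 - 1164/990 = -0.175758.
Step 4: Under H0, t = rho * sqrt((n-2)/(1-rho^2)) = -0.5050 ~ t(8).
Step 5: Two-sided p-value from the t-distribution with 8 df = 0.627188.
Step 6: alpha = 0.1. fail to reject H0.

rho = -0.1758, p = 0.627188, fail to reject H0 at alpha = 0.1.


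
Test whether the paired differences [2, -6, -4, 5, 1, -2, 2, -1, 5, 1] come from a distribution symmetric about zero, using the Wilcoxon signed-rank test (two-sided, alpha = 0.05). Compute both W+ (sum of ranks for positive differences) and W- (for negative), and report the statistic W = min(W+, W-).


Step 1: Drop any zero differences (none here) and take |d_i|.
|d| = [2, 6, 4, 5, 1, 2, 2, 1, 5, 1]
Step 2: Midrank |d_i| (ties get averaged ranks).
ranks: |2|->5, |6|->10, |4|->7, |5|->8.5, |1|->2, |2|->5, |2|->5, |1|->2, |5|->8.5, |1|->2
Step 3: Attach original signs; sum ranks with positive sign and with negative sign.
W+ = 5 + 8.5 + 2 + 5 + 8.5 + 2 = 31
W- = 10 + 7 + 5 + 2 = 24
(Check: W+ + W- = 55 should equal n(n+1)/2 = 55.)
Step 4: Test statistic W = min(W+, W-) = 24.
Step 5: Ties in |d|, so use the tie-corrected normal approximation.
        E[W] = n(n+1)/4 = 10*11/4 = 27.5.
        Tie groups: |d|=1 (t=3), |d|=2 (t=3), |d|=5 (t=2); sum(t^3 - t) = 54.
        Var[W] = n(n+1)(2n+1)/24 - sum(t^3-t)/48 = 2310/24 - 54/48 = 95.125.
        z = (W - E[W]) / sqrt(Var[W]) = (24 - 27.5) / 9.7532 = -0.3589.
        Two-sided p = 2*Phi(z) = 0.719703.
Step 6: alpha = 0.05. fail to reject H0.

W+ = 31, W- = 24, W = min = 24, p = 0.719703, fail to reject H0.


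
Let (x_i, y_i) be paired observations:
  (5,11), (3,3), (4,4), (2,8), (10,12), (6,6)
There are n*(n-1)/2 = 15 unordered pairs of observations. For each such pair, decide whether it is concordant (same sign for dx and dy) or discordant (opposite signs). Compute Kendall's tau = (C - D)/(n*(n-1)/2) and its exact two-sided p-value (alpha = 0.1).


Step 1: Enumerate the 15 unordered pairs (i,j) with i<j and classify each by sign(x_j-x_i) * sign(y_j-y_i).
  (1,2):dx=-2,dy=-8->C; (1,3):dx=-1,dy=-7->C; (1,4):dx=-3,dy=-3->C; (1,5):dx=+5,dy=+1->C
  (1,6):dx=+1,dy=-5->D; (2,3):dx=+1,dy=+1->C; (2,4):dx=-1,dy=+5->D; (2,5):dx=+7,dy=+9->C
  (2,6):dx=+3,dy=+3->C; (3,4):dx=-2,dy=+4->D; (3,5):dx=+6,dy=+8->C; (3,6):dx=+2,dy=+2->C
  (4,5):dx=+8,dy=+4->C; (4,6):dx=+4,dy=-2->D; (5,6):dx=-4,dy=-6->C
Step 2: C = 11, D = 4, total pairs = 15.
Step 3: tau = (C - D)/(n(n-1)/2) = (11 - 4)/15 = 0.466667.
Step 4: Exact two-sided p-value (enumerate n! = 720 permutations of y under H0): p = 0.272222.
Step 5: alpha = 0.1. fail to reject H0.

tau_b = 0.4667 (C=11, D=4), p = 0.272222, fail to reject H0.


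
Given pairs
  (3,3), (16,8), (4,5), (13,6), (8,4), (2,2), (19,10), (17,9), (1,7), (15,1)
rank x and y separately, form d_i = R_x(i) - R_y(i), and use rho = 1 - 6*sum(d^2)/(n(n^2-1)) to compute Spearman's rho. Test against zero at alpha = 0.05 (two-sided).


Step 1: Rank x and y separately (midranks; no ties here).
rank(x): 3->3, 16->8, 4->4, 13->6, 8->5, 2->2, 19->10, 17->9, 1->1, 15->7
rank(y): 3->3, 8->8, 5->5, 6->6, 4->4, 2->2, 10->10, 9->9, 7->7, 1->1
Step 2: d_i = R_x(i) - R_y(i); compute d_i^2.
  (3-3)^2=0, (8-8)^2=0, (4-5)^2=1, (6-6)^2=0, (5-4)^2=1, (2-2)^2=0, (10-10)^2=0, (9-9)^2=0, (1-7)^2=36, (7-1)^2=36
sum(d^2) = 74.
Step 3: rho = 1 - 6*74 / (10*(10^2 - 1)) = 1 - 444/990 = 0.551515.
Step 4: Under H0, t = rho * sqrt((n-2)/(1-rho^2)) = 1.8700 ~ t(8).
Step 5: Two-sided p-value from the t-distribution with 8 df = 0.098401.
Step 6: alpha = 0.05. fail to reject H0.

rho = 0.5515, p = 0.098401, fail to reject H0 at alpha = 0.05.


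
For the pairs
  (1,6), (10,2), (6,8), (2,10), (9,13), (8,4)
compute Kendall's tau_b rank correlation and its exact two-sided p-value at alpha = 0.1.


Step 1: Enumerate the 15 unordered pairs (i,j) with i<j and classify each by sign(x_j-x_i) * sign(y_j-y_i).
  (1,2):dx=+9,dy=-4->D; (1,3):dx=+5,dy=+2->C; (1,4):dx=+1,dy=+4->C; (1,5):dx=+8,dy=+7->C
  (1,6):dx=+7,dy=-2->D; (2,3):dx=-4,dy=+6->D; (2,4):dx=-8,dy=+8->D; (2,5):dx=-1,dy=+11->D
  (2,6):dx=-2,dy=+2->D; (3,4):dx=-4,dy=+2->D; (3,5):dx=+3,dy=+5->C; (3,6):dx=+2,dy=-4->D
  (4,5):dx=+7,dy=+3->C; (4,6):dx=+6,dy=-6->D; (5,6):dx=-1,dy=-9->C
Step 2: C = 6, D = 9, total pairs = 15.
Step 3: tau = (C - D)/(n(n-1)/2) = (6 - 9)/15 = -0.200000.
Step 4: Exact two-sided p-value (enumerate n! = 720 permutations of y under H0): p = 0.719444.
Step 5: alpha = 0.1. fail to reject H0.

tau_b = -0.2000 (C=6, D=9), p = 0.719444, fail to reject H0.


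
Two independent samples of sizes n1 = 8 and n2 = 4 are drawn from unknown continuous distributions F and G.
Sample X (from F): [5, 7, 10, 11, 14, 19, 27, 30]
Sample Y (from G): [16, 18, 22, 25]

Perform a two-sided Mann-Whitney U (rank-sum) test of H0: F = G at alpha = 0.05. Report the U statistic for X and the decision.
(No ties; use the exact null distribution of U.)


Step 1: Combine and sort all 12 observations; assign midranks.
sorted (value, group): (5,X), (7,X), (10,X), (11,X), (14,X), (16,Y), (18,Y), (19,X), (22,Y), (25,Y), (27,X), (30,X)
ranks: 5->1, 7->2, 10->3, 11->4, 14->5, 16->6, 18->7, 19->8, 22->9, 25->10, 27->11, 30->12
Step 2: Rank sum for X: R1 = 1 + 2 + 3 + 4 + 5 + 8 + 11 + 12 = 46.
Step 3: U_X = R1 - n1(n1+1)/2 = 46 - 8*9/2 = 46 - 36 = 10.
       U_Y = n1*n2 - U_X = 32 - 10 = 22.
Step 4: No ties, so the exact null distribution of U (based on enumerating the C(12,8) = 495 equally likely rank assignments) gives the two-sided p-value.
Step 5: p-value = 0.367677; compare to alpha = 0.05. fail to reject H0.

U_X = 10, p = 0.367677, fail to reject H0 at alpha = 0.05.


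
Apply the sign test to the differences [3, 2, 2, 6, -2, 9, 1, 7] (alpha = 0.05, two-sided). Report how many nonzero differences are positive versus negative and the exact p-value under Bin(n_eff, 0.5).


Step 1: Discard zero differences. Original n = 8; n_eff = number of nonzero differences = 8.
Nonzero differences (with sign): +3, +2, +2, +6, -2, +9, +1, +7
Step 2: Count signs: positive = 7, negative = 1.
Step 3: Under H0: P(positive) = 0.5, so the number of positives S ~ Bin(8, 0.5).
Step 4: Two-sided exact p-value = sum of Bin(8,0.5) probabilities at or below the observed probability = 0.070312.
Step 5: alpha = 0.05. fail to reject H0.

n_eff = 8, pos = 7, neg = 1, p = 0.070312, fail to reject H0.


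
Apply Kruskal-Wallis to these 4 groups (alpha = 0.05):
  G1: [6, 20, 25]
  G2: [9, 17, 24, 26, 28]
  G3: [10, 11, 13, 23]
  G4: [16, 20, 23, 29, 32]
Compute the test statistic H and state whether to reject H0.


Step 1: Combine all N = 17 observations and assign midranks.
sorted (value, group, rank): (6,G1,1), (9,G2,2), (10,G3,3), (11,G3,4), (13,G3,5), (16,G4,6), (17,G2,7), (20,G1,8.5), (20,G4,8.5), (23,G3,10.5), (23,G4,10.5), (24,G2,12), (25,G1,13), (26,G2,14), (28,G2,15), (29,G4,16), (32,G4,17)
Step 2: Sum ranks within each group.
R_1 = 22.5 (n_1 = 3)
R_2 = 50 (n_2 = 5)
R_3 = 22.5 (n_3 = 4)
R_4 = 58 (n_4 = 5)
Step 3: H = 12/(N(N+1)) * sum(R_i^2/n_i) - 3(N+1)
     = 12/(17*18) * (22.5^2/3 + 50^2/5 + 22.5^2/4 + 58^2/5) - 3*18
     = 0.039216 * 1468.11 - 54
     = 3.573039.
Step 4: Ties present; correction factor C = 1 - 12/(17^3 - 17) = 0.997549. Corrected H = 3.573039 / 0.997549 = 3.581818.
Step 5: Under H0, H ~ chi^2(3); p-value = 0.310305.
Step 6: alpha = 0.05. fail to reject H0.

H = 3.5818, df = 3, p = 0.310305, fail to reject H0.


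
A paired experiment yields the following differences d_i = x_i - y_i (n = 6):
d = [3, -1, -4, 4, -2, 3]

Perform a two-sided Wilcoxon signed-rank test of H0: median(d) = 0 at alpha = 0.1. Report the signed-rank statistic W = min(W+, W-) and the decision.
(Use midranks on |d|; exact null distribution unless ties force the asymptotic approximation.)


Step 1: Drop any zero differences (none here) and take |d_i|.
|d| = [3, 1, 4, 4, 2, 3]
Step 2: Midrank |d_i| (ties get averaged ranks).
ranks: |3|->3.5, |1|->1, |4|->5.5, |4|->5.5, |2|->2, |3|->3.5
Step 3: Attach original signs; sum ranks with positive sign and with negative sign.
W+ = 3.5 + 5.5 + 3.5 = 12.5
W- = 1 + 5.5 + 2 = 8.5
(Check: W+ + W- = 21 should equal n(n+1)/2 = 21.)
Step 4: Test statistic W = min(W+, W-) = 8.5.
Step 5: Ties in |d|, so use the tie-corrected normal approximation.
        E[W] = n(n+1)/4 = 6*7/4 = 10.5.
        Tie groups: |d|=3 (t=2), |d|=4 (t=2); sum(t^3 - t) = 12.
        Var[W] = n(n+1)(2n+1)/24 - sum(t^3-t)/48 = 546/24 - 12/48 = 22.5.
        z = (W - E[W]) / sqrt(Var[W]) = (8.5 - 10.5) / 4.7434 = -0.4216.
        Two-sided p = 2*Phi(z) = 0.673290.
Step 6: alpha = 0.1. fail to reject H0.

W+ = 12.5, W- = 8.5, W = min = 8.5, p = 0.673290, fail to reject H0.


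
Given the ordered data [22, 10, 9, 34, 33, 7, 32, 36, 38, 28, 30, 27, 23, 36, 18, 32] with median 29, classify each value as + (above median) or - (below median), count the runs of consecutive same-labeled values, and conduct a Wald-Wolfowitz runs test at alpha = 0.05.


Step 1: Compute median = 29; label A = above, B = below.
Labels in order: BBBAABAAABABBABA  (n_A = 8, n_B = 8)
Step 2: Count runs R = 10.
Step 3: Under H0 (random ordering), E[R] = 2*n_A*n_B/(n_A+n_B) + 1 = 2*8*8/16 + 1 = 9.0000.
        Var[R] = 2*n_A*n_B*(2*n_A*n_B - n_A - n_B) / ((n_A+n_B)^2 * (n_A+n_B-1)) = 14336/3840 = 3.7333.
        SD[R] = 1.9322.
Step 4: Continuity-corrected z = (R - 0.5 - E[R]) / SD[R] = (10 - 0.5 - 9.0000) / 1.9322 = 0.2588.
Step 5: Two-sided p-value via normal approximation = 2*(1 - Phi(|z|)) = 0.795809.
Step 6: alpha = 0.05. fail to reject H0.

R = 10, z = 0.2588, p = 0.795809, fail to reject H0.


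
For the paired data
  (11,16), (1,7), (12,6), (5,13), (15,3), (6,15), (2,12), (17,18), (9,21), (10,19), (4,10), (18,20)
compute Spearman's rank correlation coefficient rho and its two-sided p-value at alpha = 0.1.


Step 1: Rank x and y separately (midranks; no ties here).
rank(x): 11->8, 1->1, 12->9, 5->4, 15->10, 6->5, 2->2, 17->11, 9->6, 10->7, 4->3, 18->12
rank(y): 16->8, 7->3, 6->2, 13->6, 3->1, 15->7, 12->5, 18->9, 21->12, 19->10, 10->4, 20->11
Step 2: d_i = R_x(i) - R_y(i); compute d_i^2.
  (8-8)^2=0, (1-3)^2=4, (9-2)^2=49, (4-6)^2=4, (10-1)^2=81, (5-7)^2=4, (2-5)^2=9, (11-9)^2=4, (6-12)^2=36, (7-10)^2=9, (3-4)^2=1, (12-11)^2=1
sum(d^2) = 202.
Step 3: rho = 1 - 6*202 / (12*(12^2 - 1)) = 1 - 1212/1716 = 0.293706.
Step 4: Under H0, t = rho * sqrt((n-2)/(1-rho^2)) = 0.9716 ~ t(10).
Step 5: Two-sided p-value from the t-distribution with 10 df = 0.354148.
Step 6: alpha = 0.1. fail to reject H0.

rho = 0.2937, p = 0.354148, fail to reject H0 at alpha = 0.1.


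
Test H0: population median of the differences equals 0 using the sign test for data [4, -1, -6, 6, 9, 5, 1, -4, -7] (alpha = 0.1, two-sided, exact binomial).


Step 1: Discard zero differences. Original n = 9; n_eff = number of nonzero differences = 9.
Nonzero differences (with sign): +4, -1, -6, +6, +9, +5, +1, -4, -7
Step 2: Count signs: positive = 5, negative = 4.
Step 3: Under H0: P(positive) = 0.5, so the number of positives S ~ Bin(9, 0.5).
Step 4: Two-sided exact p-value = sum of Bin(9,0.5) probabilities at or below the observed probability = 1.000000.
Step 5: alpha = 0.1. fail to reject H0.

n_eff = 9, pos = 5, neg = 4, p = 1.000000, fail to reject H0.


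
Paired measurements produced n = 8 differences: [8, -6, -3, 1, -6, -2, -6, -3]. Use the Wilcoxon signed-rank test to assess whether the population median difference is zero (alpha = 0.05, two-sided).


Step 1: Drop any zero differences (none here) and take |d_i|.
|d| = [8, 6, 3, 1, 6, 2, 6, 3]
Step 2: Midrank |d_i| (ties get averaged ranks).
ranks: |8|->8, |6|->6, |3|->3.5, |1|->1, |6|->6, |2|->2, |6|->6, |3|->3.5
Step 3: Attach original signs; sum ranks with positive sign and with negative sign.
W+ = 8 + 1 = 9
W- = 6 + 3.5 + 6 + 2 + 6 + 3.5 = 27
(Check: W+ + W- = 36 should equal n(n+1)/2 = 36.)
Step 4: Test statistic W = min(W+, W-) = 9.
Step 5: Ties in |d|, so use the tie-corrected normal approximation.
        E[W] = n(n+1)/4 = 8*9/4 = 18.
        Tie groups: |d|=3 (t=2), |d|=6 (t=3); sum(t^3 - t) = 30.
        Var[W] = n(n+1)(2n+1)/24 - sum(t^3-t)/48 = 1224/24 - 30/48 = 50.375.
        z = (W - E[W]) / sqrt(Var[W]) = (9 - 18) / 7.0975 = -1.2680.
        Two-sided p = 2*Phi(z) = 0.204782.
Step 6: alpha = 0.05. fail to reject H0.

W+ = 9, W- = 27, W = min = 9, p = 0.204782, fail to reject H0.


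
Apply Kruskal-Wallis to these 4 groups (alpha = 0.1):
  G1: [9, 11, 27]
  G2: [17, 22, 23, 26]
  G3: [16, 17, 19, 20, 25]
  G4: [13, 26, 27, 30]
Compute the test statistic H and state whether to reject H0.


Step 1: Combine all N = 16 observations and assign midranks.
sorted (value, group, rank): (9,G1,1), (11,G1,2), (13,G4,3), (16,G3,4), (17,G2,5.5), (17,G3,5.5), (19,G3,7), (20,G3,8), (22,G2,9), (23,G2,10), (25,G3,11), (26,G2,12.5), (26,G4,12.5), (27,G1,14.5), (27,G4,14.5), (30,G4,16)
Step 2: Sum ranks within each group.
R_1 = 17.5 (n_1 = 3)
R_2 = 37 (n_2 = 4)
R_3 = 35.5 (n_3 = 5)
R_4 = 46 (n_4 = 4)
Step 3: H = 12/(N(N+1)) * sum(R_i^2/n_i) - 3(N+1)
     = 12/(16*17) * (17.5^2/3 + 37^2/4 + 35.5^2/5 + 46^2/4) - 3*17
     = 0.044118 * 1225.38 - 51
     = 3.061029.
Step 4: Ties present; correction factor C = 1 - 18/(16^3 - 16) = 0.995588. Corrected H = 3.061029 / 0.995588 = 3.074594.
Step 5: Under H0, H ~ chi^2(3); p-value = 0.380267.
Step 6: alpha = 0.1. fail to reject H0.

H = 3.0746, df = 3, p = 0.380267, fail to reject H0.


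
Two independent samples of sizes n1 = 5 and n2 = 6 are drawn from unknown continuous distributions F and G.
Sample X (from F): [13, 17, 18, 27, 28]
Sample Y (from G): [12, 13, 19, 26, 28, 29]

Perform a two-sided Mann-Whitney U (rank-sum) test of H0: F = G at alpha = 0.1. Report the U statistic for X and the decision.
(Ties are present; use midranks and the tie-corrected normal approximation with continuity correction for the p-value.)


Step 1: Combine and sort all 11 observations; assign midranks.
sorted (value, group): (12,Y), (13,X), (13,Y), (17,X), (18,X), (19,Y), (26,Y), (27,X), (28,X), (28,Y), (29,Y)
ranks: 12->1, 13->2.5, 13->2.5, 17->4, 18->5, 19->6, 26->7, 27->8, 28->9.5, 28->9.5, 29->11
Step 2: Rank sum for X: R1 = 2.5 + 4 + 5 + 8 + 9.5 = 29.
Step 3: U_X = R1 - n1(n1+1)/2 = 29 - 5*6/2 = 29 - 15 = 14.
       U_Y = n1*n2 - U_X = 30 - 14 = 16.
Step 4: Ties are present, so use the tie-corrected normal approximation (with continuity correction) for the p-value.
Step 5: p-value = 0.926933; compare to alpha = 0.1. fail to reject H0.

U_X = 14, p = 0.926933, fail to reject H0 at alpha = 0.1.


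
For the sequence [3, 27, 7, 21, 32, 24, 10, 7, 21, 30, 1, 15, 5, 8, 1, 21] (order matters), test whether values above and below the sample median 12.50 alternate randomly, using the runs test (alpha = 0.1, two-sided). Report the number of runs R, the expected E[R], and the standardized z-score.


Step 1: Compute median = 12.50; label A = above, B = below.
Labels in order: BABAAABBAABABBBA  (n_A = 8, n_B = 8)
Step 2: Count runs R = 10.
Step 3: Under H0 (random ordering), E[R] = 2*n_A*n_B/(n_A+n_B) + 1 = 2*8*8/16 + 1 = 9.0000.
        Var[R] = 2*n_A*n_B*(2*n_A*n_B - n_A - n_B) / ((n_A+n_B)^2 * (n_A+n_B-1)) = 14336/3840 = 3.7333.
        SD[R] = 1.9322.
Step 4: Continuity-corrected z = (R - 0.5 - E[R]) / SD[R] = (10 - 0.5 - 9.0000) / 1.9322 = 0.2588.
Step 5: Two-sided p-value via normal approximation = 2*(1 - Phi(|z|)) = 0.795809.
Step 6: alpha = 0.1. fail to reject H0.

R = 10, z = 0.2588, p = 0.795809, fail to reject H0.


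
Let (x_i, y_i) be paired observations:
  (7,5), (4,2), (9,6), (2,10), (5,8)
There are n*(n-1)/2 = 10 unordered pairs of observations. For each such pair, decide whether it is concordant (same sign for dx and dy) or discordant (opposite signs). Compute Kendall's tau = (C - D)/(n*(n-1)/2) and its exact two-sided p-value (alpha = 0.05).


Step 1: Enumerate the 10 unordered pairs (i,j) with i<j and classify each by sign(x_j-x_i) * sign(y_j-y_i).
  (1,2):dx=-3,dy=-3->C; (1,3):dx=+2,dy=+1->C; (1,4):dx=-5,dy=+5->D; (1,5):dx=-2,dy=+3->D
  (2,3):dx=+5,dy=+4->C; (2,4):dx=-2,dy=+8->D; (2,5):dx=+1,dy=+6->C; (3,4):dx=-7,dy=+4->D
  (3,5):dx=-4,dy=+2->D; (4,5):dx=+3,dy=-2->D
Step 2: C = 4, D = 6, total pairs = 10.
Step 3: tau = (C - D)/(n(n-1)/2) = (4 - 6)/10 = -0.200000.
Step 4: Exact two-sided p-value (enumerate n! = 120 permutations of y under H0): p = 0.816667.
Step 5: alpha = 0.05. fail to reject H0.

tau_b = -0.2000 (C=4, D=6), p = 0.816667, fail to reject H0.


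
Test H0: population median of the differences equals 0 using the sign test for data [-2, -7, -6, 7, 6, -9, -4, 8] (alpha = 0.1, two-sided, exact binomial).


Step 1: Discard zero differences. Original n = 8; n_eff = number of nonzero differences = 8.
Nonzero differences (with sign): -2, -7, -6, +7, +6, -9, -4, +8
Step 2: Count signs: positive = 3, negative = 5.
Step 3: Under H0: P(positive) = 0.5, so the number of positives S ~ Bin(8, 0.5).
Step 4: Two-sided exact p-value = sum of Bin(8,0.5) probabilities at or below the observed probability = 0.726562.
Step 5: alpha = 0.1. fail to reject H0.

n_eff = 8, pos = 3, neg = 5, p = 0.726562, fail to reject H0.


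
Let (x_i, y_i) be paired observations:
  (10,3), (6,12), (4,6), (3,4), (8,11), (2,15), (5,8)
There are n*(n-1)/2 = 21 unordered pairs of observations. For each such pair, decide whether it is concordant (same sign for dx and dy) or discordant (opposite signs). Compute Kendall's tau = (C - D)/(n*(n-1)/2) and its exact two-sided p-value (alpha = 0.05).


Step 1: Enumerate the 21 unordered pairs (i,j) with i<j and classify each by sign(x_j-x_i) * sign(y_j-y_i).
  (1,2):dx=-4,dy=+9->D; (1,3):dx=-6,dy=+3->D; (1,4):dx=-7,dy=+1->D; (1,5):dx=-2,dy=+8->D
  (1,6):dx=-8,dy=+12->D; (1,7):dx=-5,dy=+5->D; (2,3):dx=-2,dy=-6->C; (2,4):dx=-3,dy=-8->C
  (2,5):dx=+2,dy=-1->D; (2,6):dx=-4,dy=+3->D; (2,7):dx=-1,dy=-4->C; (3,4):dx=-1,dy=-2->C
  (3,5):dx=+4,dy=+5->C; (3,6):dx=-2,dy=+9->D; (3,7):dx=+1,dy=+2->C; (4,5):dx=+5,dy=+7->C
  (4,6):dx=-1,dy=+11->D; (4,7):dx=+2,dy=+4->C; (5,6):dx=-6,dy=+4->D; (5,7):dx=-3,dy=-3->C
  (6,7):dx=+3,dy=-7->D
Step 2: C = 9, D = 12, total pairs = 21.
Step 3: tau = (C - D)/(n(n-1)/2) = (9 - 12)/21 = -0.142857.
Step 4: Exact two-sided p-value (enumerate n! = 5040 permutations of y under H0): p = 0.772619.
Step 5: alpha = 0.05. fail to reject H0.

tau_b = -0.1429 (C=9, D=12), p = 0.772619, fail to reject H0.


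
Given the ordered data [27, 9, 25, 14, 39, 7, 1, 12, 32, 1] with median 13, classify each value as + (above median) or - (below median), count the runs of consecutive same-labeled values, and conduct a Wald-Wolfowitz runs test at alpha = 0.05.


Step 1: Compute median = 13; label A = above, B = below.
Labels in order: ABAAABBBAB  (n_A = 5, n_B = 5)
Step 2: Count runs R = 6.
Step 3: Under H0 (random ordering), E[R] = 2*n_A*n_B/(n_A+n_B) + 1 = 2*5*5/10 + 1 = 6.0000.
        Var[R] = 2*n_A*n_B*(2*n_A*n_B - n_A - n_B) / ((n_A+n_B)^2 * (n_A+n_B-1)) = 2000/900 = 2.2222.
        SD[R] = 1.4907.
Step 4: R = E[R], so z = 0 with no continuity correction.
Step 5: Two-sided p-value via normal approximation = 2*(1 - Phi(|z|)) = 1.000000.
Step 6: alpha = 0.05. fail to reject H0.

R = 6, z = 0.0000, p = 1.000000, fail to reject H0.


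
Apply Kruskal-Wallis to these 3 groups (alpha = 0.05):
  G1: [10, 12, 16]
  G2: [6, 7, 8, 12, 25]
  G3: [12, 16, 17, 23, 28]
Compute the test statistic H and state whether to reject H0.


Step 1: Combine all N = 13 observations and assign midranks.
sorted (value, group, rank): (6,G2,1), (7,G2,2), (8,G2,3), (10,G1,4), (12,G1,6), (12,G2,6), (12,G3,6), (16,G1,8.5), (16,G3,8.5), (17,G3,10), (23,G3,11), (25,G2,12), (28,G3,13)
Step 2: Sum ranks within each group.
R_1 = 18.5 (n_1 = 3)
R_2 = 24 (n_2 = 5)
R_3 = 48.5 (n_3 = 5)
Step 3: H = 12/(N(N+1)) * sum(R_i^2/n_i) - 3(N+1)
     = 12/(13*14) * (18.5^2/3 + 24^2/5 + 48.5^2/5) - 3*14
     = 0.065934 * 699.733 - 42
     = 4.136264.
Step 4: Ties present; correction factor C = 1 - 30/(13^3 - 13) = 0.986264. Corrected H = 4.136264 / 0.986264 = 4.193872.
Step 5: Under H0, H ~ chi^2(2); p-value = 0.122832.
Step 6: alpha = 0.05. fail to reject H0.

H = 4.1939, df = 2, p = 0.122832, fail to reject H0.


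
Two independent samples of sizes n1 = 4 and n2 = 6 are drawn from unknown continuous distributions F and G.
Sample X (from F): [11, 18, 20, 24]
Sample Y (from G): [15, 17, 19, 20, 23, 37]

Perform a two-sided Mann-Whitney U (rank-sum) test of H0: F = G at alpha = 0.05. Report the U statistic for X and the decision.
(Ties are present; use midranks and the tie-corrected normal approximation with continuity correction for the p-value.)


Step 1: Combine and sort all 10 observations; assign midranks.
sorted (value, group): (11,X), (15,Y), (17,Y), (18,X), (19,Y), (20,X), (20,Y), (23,Y), (24,X), (37,Y)
ranks: 11->1, 15->2, 17->3, 18->4, 19->5, 20->6.5, 20->6.5, 23->8, 24->9, 37->10
Step 2: Rank sum for X: R1 = 1 + 4 + 6.5 + 9 = 20.5.
Step 3: U_X = R1 - n1(n1+1)/2 = 20.5 - 4*5/2 = 20.5 - 10 = 10.5.
       U_Y = n1*n2 - U_X = 24 - 10.5 = 13.5.
Step 4: Ties are present, so use the tie-corrected normal approximation (with continuity correction) for the p-value.
Step 5: p-value = 0.830664; compare to alpha = 0.05. fail to reject H0.

U_X = 10.5, p = 0.830664, fail to reject H0 at alpha = 0.05.


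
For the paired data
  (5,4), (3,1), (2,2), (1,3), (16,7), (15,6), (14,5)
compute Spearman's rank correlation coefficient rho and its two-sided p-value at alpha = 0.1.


Step 1: Rank x and y separately (midranks; no ties here).
rank(x): 5->4, 3->3, 2->2, 1->1, 16->7, 15->6, 14->5
rank(y): 4->4, 1->1, 2->2, 3->3, 7->7, 6->6, 5->5
Step 2: d_i = R_x(i) - R_y(i); compute d_i^2.
  (4-4)^2=0, (3-1)^2=4, (2-2)^2=0, (1-3)^2=4, (7-7)^2=0, (6-6)^2=0, (5-5)^2=0
sum(d^2) = 8.
Step 3: rho = 1 - 6*8 / (7*(7^2 - 1)) = 1 - 48/336 = 0.857143.
Step 4: Under H0, t = rho * sqrt((n-2)/(1-rho^2)) = 3.7210 ~ t(5).
Step 5: Two-sided p-value from the t-distribution with 5 df = 0.013697.
Step 6: alpha = 0.1. reject H0.

rho = 0.8571, p = 0.013697, reject H0 at alpha = 0.1.


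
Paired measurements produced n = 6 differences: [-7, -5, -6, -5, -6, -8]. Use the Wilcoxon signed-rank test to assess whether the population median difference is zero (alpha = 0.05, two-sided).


Step 1: Drop any zero differences (none here) and take |d_i|.
|d| = [7, 5, 6, 5, 6, 8]
Step 2: Midrank |d_i| (ties get averaged ranks).
ranks: |7|->5, |5|->1.5, |6|->3.5, |5|->1.5, |6|->3.5, |8|->6
Step 3: Attach original signs; sum ranks with positive sign and with negative sign.
W+ = 0 = 0
W- = 5 + 1.5 + 3.5 + 1.5 + 3.5 + 6 = 21
(Check: W+ + W- = 21 should equal n(n+1)/2 = 21.)
Step 4: Test statistic W = min(W+, W-) = 0.
Step 5: Ties in |d|, so use the tie-corrected normal approximation.
        E[W] = n(n+1)/4 = 6*7/4 = 10.5.
        Tie groups: |d|=5 (t=2), |d|=6 (t=2); sum(t^3 - t) = 12.
        Var[W] = n(n+1)(2n+1)/24 - sum(t^3-t)/48 = 546/24 - 12/48 = 22.5.
        z = (W - E[W]) / sqrt(Var[W]) = (0 - 10.5) / 4.7434 = -2.2136.
        Two-sided p = 2*Phi(z) = 0.026857.
Step 6: alpha = 0.05. reject H0.

W+ = 0, W- = 21, W = min = 0, p = 0.026857, reject H0.


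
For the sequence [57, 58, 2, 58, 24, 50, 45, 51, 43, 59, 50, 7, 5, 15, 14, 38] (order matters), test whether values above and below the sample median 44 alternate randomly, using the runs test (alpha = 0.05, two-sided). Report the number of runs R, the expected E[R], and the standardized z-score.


Step 1: Compute median = 44; label A = above, B = below.
Labels in order: AABABAAABAABBBBB  (n_A = 8, n_B = 8)
Step 2: Count runs R = 8.
Step 3: Under H0 (random ordering), E[R] = 2*n_A*n_B/(n_A+n_B) + 1 = 2*8*8/16 + 1 = 9.0000.
        Var[R] = 2*n_A*n_B*(2*n_A*n_B - n_A - n_B) / ((n_A+n_B)^2 * (n_A+n_B-1)) = 14336/3840 = 3.7333.
        SD[R] = 1.9322.
Step 4: Continuity-corrected z = (R + 0.5 - E[R]) / SD[R] = (8 + 0.5 - 9.0000) / 1.9322 = -0.2588.
Step 5: Two-sided p-value via normal approximation = 2*(1 - Phi(|z|)) = 0.795809.
Step 6: alpha = 0.05. fail to reject H0.

R = 8, z = -0.2588, p = 0.795809, fail to reject H0.


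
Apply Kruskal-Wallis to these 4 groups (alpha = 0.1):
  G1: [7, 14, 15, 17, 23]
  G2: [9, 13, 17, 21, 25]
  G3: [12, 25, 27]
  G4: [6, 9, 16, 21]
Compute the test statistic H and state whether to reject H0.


Step 1: Combine all N = 17 observations and assign midranks.
sorted (value, group, rank): (6,G4,1), (7,G1,2), (9,G2,3.5), (9,G4,3.5), (12,G3,5), (13,G2,6), (14,G1,7), (15,G1,8), (16,G4,9), (17,G1,10.5), (17,G2,10.5), (21,G2,12.5), (21,G4,12.5), (23,G1,14), (25,G2,15.5), (25,G3,15.5), (27,G3,17)
Step 2: Sum ranks within each group.
R_1 = 41.5 (n_1 = 5)
R_2 = 48 (n_2 = 5)
R_3 = 37.5 (n_3 = 3)
R_4 = 26 (n_4 = 4)
Step 3: H = 12/(N(N+1)) * sum(R_i^2/n_i) - 3(N+1)
     = 12/(17*18) * (41.5^2/5 + 48^2/5 + 37.5^2/3 + 26^2/4) - 3*18
     = 0.039216 * 1443 - 54
     = 2.588235.
Step 4: Ties present; correction factor C = 1 - 24/(17^3 - 17) = 0.995098. Corrected H = 2.588235 / 0.995098 = 2.600985.
Step 5: Under H0, H ~ chi^2(3); p-value = 0.457317.
Step 6: alpha = 0.1. fail to reject H0.

H = 2.6010, df = 3, p = 0.457317, fail to reject H0.


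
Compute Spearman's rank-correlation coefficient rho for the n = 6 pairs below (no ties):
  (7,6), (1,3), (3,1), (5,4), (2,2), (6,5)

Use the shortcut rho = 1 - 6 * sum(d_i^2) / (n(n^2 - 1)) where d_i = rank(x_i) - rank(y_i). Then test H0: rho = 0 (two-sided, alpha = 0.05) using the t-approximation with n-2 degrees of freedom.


Step 1: Rank x and y separately (midranks; no ties here).
rank(x): 7->6, 1->1, 3->3, 5->4, 2->2, 6->5
rank(y): 6->6, 3->3, 1->1, 4->4, 2->2, 5->5
Step 2: d_i = R_x(i) - R_y(i); compute d_i^2.
  (6-6)^2=0, (1-3)^2=4, (3-1)^2=4, (4-4)^2=0, (2-2)^2=0, (5-5)^2=0
sum(d^2) = 8.
Step 3: rho = 1 - 6*8 / (6*(6^2 - 1)) = 1 - 48/210 = 0.771429.
Step 4: Under H0, t = rho * sqrt((n-2)/(1-rho^2)) = 2.4247 ~ t(4).
Step 5: Two-sided p-value from the t-distribution with 4 df = 0.072397.
Step 6: alpha = 0.05. fail to reject H0.

rho = 0.7714, p = 0.072397, fail to reject H0 at alpha = 0.05.
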